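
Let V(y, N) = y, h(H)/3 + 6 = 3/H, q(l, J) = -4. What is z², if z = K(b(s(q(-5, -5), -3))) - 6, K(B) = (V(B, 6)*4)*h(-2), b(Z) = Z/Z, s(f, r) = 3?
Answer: 9216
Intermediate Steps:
h(H) = -18 + 9/H (h(H) = -18 + 3*(3/H) = -18 + 9/H)
b(Z) = 1
K(B) = -90*B (K(B) = (B*4)*(-18 + 9/(-2)) = (4*B)*(-18 + 9*(-½)) = (4*B)*(-18 - 9/2) = (4*B)*(-45/2) = -90*B)
z = -96 (z = -90*1 - 6 = -90 - 6 = -96)
z² = (-96)² = 9216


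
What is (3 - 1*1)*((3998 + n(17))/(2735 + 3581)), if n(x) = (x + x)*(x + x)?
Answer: 2577/1579 ≈ 1.6320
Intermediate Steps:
n(x) = 4*x² (n(x) = (2*x)*(2*x) = 4*x²)
(3 - 1*1)*((3998 + n(17))/(2735 + 3581)) = (3 - 1*1)*((3998 + 4*17²)/(2735 + 3581)) = (3 - 1)*((3998 + 4*289)/6316) = 2*((3998 + 1156)*(1/6316)) = 2*(5154*(1/6316)) = 2*(2577/3158) = 2577/1579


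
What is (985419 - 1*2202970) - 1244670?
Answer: -2462221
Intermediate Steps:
(985419 - 1*2202970) - 1244670 = (985419 - 2202970) - 1244670 = -1217551 - 1244670 = -2462221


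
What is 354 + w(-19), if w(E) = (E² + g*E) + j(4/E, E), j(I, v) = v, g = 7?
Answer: 563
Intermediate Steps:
w(E) = E² + 8*E (w(E) = (E² + 7*E) + E = E² + 8*E)
354 + w(-19) = 354 - 19*(8 - 19) = 354 - 19*(-11) = 354 + 209 = 563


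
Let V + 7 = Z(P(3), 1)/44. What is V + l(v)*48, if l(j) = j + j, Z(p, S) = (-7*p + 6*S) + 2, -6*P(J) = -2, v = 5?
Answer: 62453/132 ≈ 473.13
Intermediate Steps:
P(J) = ⅓ (P(J) = -⅙*(-2) = ⅓)
Z(p, S) = 2 - 7*p + 6*S
V = -907/132 (V = -7 + (2 - 7*⅓ + 6*1)/44 = -7 + (2 - 7/3 + 6)*(1/44) = -7 + (17/3)*(1/44) = -7 + 17/132 = -907/132 ≈ -6.8712)
l(j) = 2*j
V + l(v)*48 = -907/132 + (2*5)*48 = -907/132 + 10*48 = -907/132 + 480 = 62453/132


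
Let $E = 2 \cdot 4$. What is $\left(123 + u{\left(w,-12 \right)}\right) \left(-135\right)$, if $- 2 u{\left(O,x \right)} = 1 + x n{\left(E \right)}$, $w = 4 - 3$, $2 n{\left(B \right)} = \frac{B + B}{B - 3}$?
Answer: $- \frac{35667}{2} \approx -17834.0$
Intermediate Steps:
$E = 8$
$n{\left(B \right)} = \frac{B}{-3 + B}$ ($n{\left(B \right)} = \frac{\left(B + B\right) \frac{1}{B - 3}}{2} = \frac{2 B \frac{1}{-3 + B}}{2} = \frac{B}{-3 + B}$)
$w = 1$ ($w = 4 - 3 = 1$)
$u{\left(O,x \right)} = - \frac{1}{2} - \frac{4 x}{5}$ ($u{\left(O,x \right)} = - \frac{1 + x \frac{8}{-3 + 8}}{2} = - \frac{1 + x \frac{8}{5}}{2} = - \frac{1 + \frac{8 x}{5}}{2} = - \frac{1}{2} - \frac{4 x}{5}$)
$\left(123 + u{\left(w,-12 \right)}\right) \left(-135\right) = \left(123 - - \frac{91}{10}\right) \left(-135\right) = \left(123 + \left(- \frac{1}{2} + \frac{48}{5}\right)\right) \left(-135\right) = \left(123 + \frac{91}{10}\right) \left(-135\right) = \frac{1321}{10} \left(-135\right) = - \frac{35667}{2}$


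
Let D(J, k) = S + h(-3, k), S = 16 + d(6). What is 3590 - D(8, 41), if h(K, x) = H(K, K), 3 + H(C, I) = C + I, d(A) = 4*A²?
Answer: 3439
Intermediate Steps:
H(C, I) = -3 + C + I (H(C, I) = -3 + (C + I) = -3 + C + I)
h(K, x) = -3 + 2*K (h(K, x) = -3 + K + K = -3 + 2*K)
S = 160 (S = 16 + 4*6² = 16 + 4*36 = 16 + 144 = 160)
D(J, k) = 151 (D(J, k) = 160 + (-3 + 2*(-3)) = 160 + (-3 - 6) = 160 - 9 = 151)
3590 - D(8, 41) = 3590 - 1*151 = 3590 - 151 = 3439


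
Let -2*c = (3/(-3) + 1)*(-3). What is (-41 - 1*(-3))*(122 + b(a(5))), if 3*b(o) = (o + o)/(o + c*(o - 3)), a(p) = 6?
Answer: -13984/3 ≈ -4661.3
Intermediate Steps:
c = 0 (c = -(3/(-3) + 1)*(-3)/2 = -(3*(-⅓) + 1)*(-3)/2 = -(-1 + 1)*(-3)/2 = -0*(-3) = -½*0 = 0)
b(o) = ⅔ (b(o) = ((o + o)/(o + 0*(o - 3)))/3 = ((2*o)/(o + 0*(-3 + o)))/3 = ((2*o)/(o + 0))/3 = ((2*o)/o)/3 = (⅓)*2 = ⅔)
(-41 - 1*(-3))*(122 + b(a(5))) = (-41 - 1*(-3))*(122 + ⅔) = (-41 + 3)*(368/3) = -38*368/3 = -13984/3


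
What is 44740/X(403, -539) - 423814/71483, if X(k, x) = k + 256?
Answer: 2918855994/47107297 ≈ 61.962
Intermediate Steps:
X(k, x) = 256 + k
44740/X(403, -539) - 423814/71483 = 44740/(256 + 403) - 423814/71483 = 44740/659 - 423814*1/71483 = 44740*(1/659) - 423814/71483 = 44740/659 - 423814/71483 = 2918855994/47107297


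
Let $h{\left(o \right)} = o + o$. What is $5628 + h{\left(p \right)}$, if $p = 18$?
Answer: $5664$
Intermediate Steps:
$h{\left(o \right)} = 2 o$
$5628 + h{\left(p \right)} = 5628 + 2 \cdot 18 = 5628 + 36 = 5664$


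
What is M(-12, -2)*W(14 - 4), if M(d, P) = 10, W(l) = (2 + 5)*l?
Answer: 700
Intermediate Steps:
W(l) = 7*l
M(-12, -2)*W(14 - 4) = 10*(7*(14 - 4)) = 10*(7*10) = 10*70 = 700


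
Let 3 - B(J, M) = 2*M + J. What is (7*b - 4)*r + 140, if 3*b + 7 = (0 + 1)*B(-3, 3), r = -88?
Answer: 5788/3 ≈ 1929.3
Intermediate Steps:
B(J, M) = 3 - J - 2*M (B(J, M) = 3 - (2*M + J) = 3 - (J + 2*M) = 3 + (-J - 2*M) = 3 - J - 2*M)
b = -7/3 (b = -7/3 + ((0 + 1)*(3 - 1*(-3) - 2*3))/3 = -7/3 + (1*(3 + 3 - 6))/3 = -7/3 + (1*0)/3 = -7/3 + (⅓)*0 = -7/3 + 0 = -7/3 ≈ -2.3333)
(7*b - 4)*r + 140 = (7*(-7/3) - 4)*(-88) + 140 = (-49/3 - 4)*(-88) + 140 = -61/3*(-88) + 140 = 5368/3 + 140 = 5788/3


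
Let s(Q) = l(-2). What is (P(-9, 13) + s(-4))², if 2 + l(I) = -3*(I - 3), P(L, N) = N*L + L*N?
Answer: 48841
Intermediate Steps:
P(L, N) = 2*L*N (P(L, N) = L*N + L*N = 2*L*N)
l(I) = 7 - 3*I (l(I) = -2 - 3*(I - 3) = -2 - 3*(-3 + I) = -2 + (9 - 3*I) = 7 - 3*I)
s(Q) = 13 (s(Q) = 7 - 3*(-2) = 7 + 6 = 13)
(P(-9, 13) + s(-4))² = (2*(-9)*13 + 13)² = (-234 + 13)² = (-221)² = 48841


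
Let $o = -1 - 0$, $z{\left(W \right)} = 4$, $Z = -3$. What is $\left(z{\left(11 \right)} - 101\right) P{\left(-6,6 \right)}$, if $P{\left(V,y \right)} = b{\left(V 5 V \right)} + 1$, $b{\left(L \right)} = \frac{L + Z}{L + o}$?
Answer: $- \frac{34532}{179} \approx -192.92$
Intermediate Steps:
$o = -1$ ($o = -1 + 0 = -1$)
$b{\left(L \right)} = \frac{-3 + L}{-1 + L}$ ($b{\left(L \right)} = \frac{L - 3}{L - 1} = \frac{-3 + L}{-1 + L}$)
$P{\left(V,y \right)} = 1 + \frac{-3 + 5 V^{2}}{-1 + 5 V^{2}}$ ($P{\left(V,y \right)} = \frac{-3 + V 5 V}{-1 + V 5 V} + 1 = \frac{-3 + 5 V V}{-1 + 5 V V} + 1 = \frac{-3 + 5 V^{2}}{-1 + 5 V^{2}} + 1 = 1 + \frac{-3 + 5 V^{2}}{-1 + 5 V^{2}}$)
$\left(z{\left(11 \right)} - 101\right) P{\left(-6,6 \right)} = \left(4 - 101\right) \frac{2 \left(-2 + 5 \left(-6\right)^{2}\right)}{-1 + 5 \left(-6\right)^{2}} = - 97 \frac{2 \left(-2 + 5 \cdot 36\right)}{-1 + 5 \cdot 36} = - 97 \frac{2 \left(-2 + 180\right)}{-1 + 180} = - 97 \cdot 2 \cdot \frac{1}{179} \cdot 178 = \left(-97\right) \frac{356}{179} = - \frac{34532}{179}$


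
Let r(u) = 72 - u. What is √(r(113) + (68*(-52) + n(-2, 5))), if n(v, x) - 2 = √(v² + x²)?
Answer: √(-3575 + √29) ≈ 59.746*I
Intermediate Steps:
n(v, x) = 2 + √(v² + x²)
√(r(113) + (68*(-52) + n(-2, 5))) = √((72 - 1*113) + (68*(-52) + (2 + √((-2)² + 5²)))) = √((72 - 113) + (-3536 + (2 + √(4 + 25)))) = √(-41 + (-3536 + (2 + √29))) = √(-41 + (-3534 + √29)) = √(-3575 + √29)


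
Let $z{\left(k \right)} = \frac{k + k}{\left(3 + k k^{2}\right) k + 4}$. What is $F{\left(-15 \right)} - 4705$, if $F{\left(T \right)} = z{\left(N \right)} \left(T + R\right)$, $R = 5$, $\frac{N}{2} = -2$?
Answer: $- \frac{145845}{31} \approx -4704.7$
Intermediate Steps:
$N = -4$ ($N = 2 \left(-2\right) = -4$)
$z{\left(k \right)} = \frac{2 k}{4 + k \left(3 + k^{3}\right)}$ ($z{\left(k \right)} = \frac{2 k}{\left(3 + k^{3}\right) k + 4} = \frac{2 k}{k \left(3 + k^{3}\right) + 4} = \frac{2 k}{4 + k \left(3 + k^{3}\right)}$)
$F{\left(T \right)} = - \frac{5}{31} - \frac{T}{31}$ ($F{\left(T \right)} = 2 \left(-4\right) \frac{1}{4 + \left(-4\right)^{4} + 3 \left(-4\right)} \left(T + 5\right) = 2 \left(-4\right) \frac{1}{4 + 256 - 12} \left(5 + T\right) = 2 \left(-4\right) \frac{1}{248} \left(5 + T\right) = - \frac{5 + T}{31} = - \frac{5}{31} - \frac{T}{31}$)
$F{\left(-15 \right)} - 4705 = \left(- \frac{5}{31} - - \frac{15}{31}\right) - 4705 = \left(- \frac{5}{31} + \frac{15}{31}\right) - 4705 = \frac{10}{31} - 4705 = - \frac{145845}{31}$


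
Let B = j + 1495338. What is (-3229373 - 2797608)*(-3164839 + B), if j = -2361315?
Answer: 24293651446496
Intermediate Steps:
B = -865977 (B = -2361315 + 1495338 = -865977)
(-3229373 - 2797608)*(-3164839 + B) = (-3229373 - 2797608)*(-3164839 - 865977) = -6026981*(-4030816) = 24293651446496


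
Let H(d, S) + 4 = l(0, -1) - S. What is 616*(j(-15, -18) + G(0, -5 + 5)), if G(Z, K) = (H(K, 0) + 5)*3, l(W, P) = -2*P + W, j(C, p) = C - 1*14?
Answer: -12320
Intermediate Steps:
j(C, p) = -14 + C (j(C, p) = C - 14 = -14 + C)
l(W, P) = W - 2*P
H(d, S) = -2 - S (H(d, S) = -4 + ((0 - 2*(-1)) - S) = -4 + ((0 + 2) - S) = -4 + (2 - S) = -2 - S)
G(Z, K) = 9 (G(Z, K) = ((-2 - 1*0) + 5)*3 = ((-2 + 0) + 5)*3 = (-2 + 5)*3 = 3*3 = 9)
616*(j(-15, -18) + G(0, -5 + 5)) = 616*((-14 - 15) + 9) = 616*(-29 + 9) = 616*(-20) = -12320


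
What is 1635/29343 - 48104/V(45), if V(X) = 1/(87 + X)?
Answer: -62106689023/9781 ≈ -6.3497e+6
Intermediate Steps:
1635/29343 - 48104/V(45) = 1635/29343 - 48104/(1/(87 + 45)) = 1635*(1/29343) - 48104/(1/132) = 545/9781 - 48104/1/132 = 545/9781 - 48104*132 = 545/9781 - 6349728 = -62106689023/9781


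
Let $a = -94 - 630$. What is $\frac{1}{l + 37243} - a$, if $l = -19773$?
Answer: $\frac{12648281}{17470} \approx 724.0$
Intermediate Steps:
$a = -724$ ($a = -94 - 630 = -724$)
$\frac{1}{l + 37243} - a = \frac{1}{-19773 + 37243} - -724 = \frac{1}{17470} + 724 = \frac{12648281}{17470}$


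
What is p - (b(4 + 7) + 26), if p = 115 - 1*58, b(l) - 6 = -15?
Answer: 40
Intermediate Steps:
b(l) = -9 (b(l) = 6 - 15 = -9)
p = 57 (p = 115 - 58 = 57)
p - (b(4 + 7) + 26) = 57 - (-9 + 26) = 57 - 1*17 = 57 - 17 = 40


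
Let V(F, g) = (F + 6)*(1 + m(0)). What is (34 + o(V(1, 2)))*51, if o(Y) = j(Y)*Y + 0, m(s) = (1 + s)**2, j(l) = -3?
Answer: -408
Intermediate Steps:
V(F, g) = 12 + 2*F (V(F, g) = (F + 6)*(1 + (1 + 0)**2) = (6 + F)*(1 + 1**2) = (6 + F)*(1 + 1) = (6 + F)*2 = 12 + 2*F)
o(Y) = -3*Y (o(Y) = -3*Y + 0 = -3*Y)
(34 + o(V(1, 2)))*51 = (34 - 3*(12 + 2*1))*51 = (34 - 3*(12 + 2))*51 = (34 - 3*14)*51 = (34 - 42)*51 = -8*51 = -408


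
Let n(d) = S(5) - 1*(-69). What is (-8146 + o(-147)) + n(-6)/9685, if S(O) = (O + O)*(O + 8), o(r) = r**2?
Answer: 130389354/9685 ≈ 13463.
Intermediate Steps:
S(O) = 2*O*(8 + O) (S(O) = (2*O)*(8 + O) = 2*O*(8 + O))
n(d) = 199 (n(d) = 2*5*(8 + 5) - 1*(-69) = 2*5*13 + 69 = 130 + 69 = 199)
(-8146 + o(-147)) + n(-6)/9685 = (-8146 + (-147)**2) + 199/9685 = (-8146 + 21609) + 199*(1/9685) = 13463 + 199/9685 = 130389354/9685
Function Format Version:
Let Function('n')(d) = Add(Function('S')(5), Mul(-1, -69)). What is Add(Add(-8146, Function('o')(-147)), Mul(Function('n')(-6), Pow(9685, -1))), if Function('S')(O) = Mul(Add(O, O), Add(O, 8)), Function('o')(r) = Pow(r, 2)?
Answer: Rational(130389354, 9685) ≈ 13463.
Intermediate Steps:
Function('S')(O) = Mul(2, O, Add(8, O)) (Function('S')(O) = Mul(Mul(2, O), Add(8, O)) = Mul(2, O, Add(8, O)))
Function('n')(d) = 199 (Function('n')(d) = Add(Mul(2, 5, Add(8, 5)), Mul(-1, -69)) = Add(Mul(2, 5, 13), 69) = Add(130, 69) = 199)
Add(Add(-8146, Function('o')(-147)), Mul(Function('n')(-6), Pow(9685, -1))) = Add(Add(-8146, Pow(-147, 2)), Mul(199, Pow(9685, -1))) = Add(Add(-8146, 21609), Mul(199, Rational(1, 9685))) = Add(13463, Rational(199, 9685)) = Rational(130389354, 9685)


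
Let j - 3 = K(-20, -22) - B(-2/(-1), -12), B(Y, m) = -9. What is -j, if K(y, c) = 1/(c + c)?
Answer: -527/44 ≈ -11.977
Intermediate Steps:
K(y, c) = 1/(2*c)
j = 527/44 (j = 3 + ((1/2)/(-22) - 1*(-9)) = 3 + ((1/2)*(-1/22) + 9) = 3 + (-1/44 + 9) = 3 + 395/44 = 527/44 ≈ 11.977)
-j = -1*527/44 = -527/44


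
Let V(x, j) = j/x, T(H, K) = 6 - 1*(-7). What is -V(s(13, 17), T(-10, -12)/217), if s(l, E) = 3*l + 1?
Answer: -13/8680 ≈ -0.0014977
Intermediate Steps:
T(H, K) = 13 (T(H, K) = 6 + 7 = 13)
s(l, E) = 1 + 3*l
-V(s(13, 17), T(-10, -12)/217) = -13/217/(1 + 3*13) = -13*(1/217)/(1 + 39) = -13/(217*40) = -1*13/8680 = -13/8680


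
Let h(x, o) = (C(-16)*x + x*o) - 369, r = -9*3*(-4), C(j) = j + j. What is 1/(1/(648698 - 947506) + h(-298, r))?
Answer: -298808/6877663737 ≈ -4.3446e-5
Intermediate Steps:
C(j) = 2*j
r = 108 (r = -27*(-4) = 108)
h(x, o) = -369 - 32*x + o*x (h(x, o) = ((2*(-16))*x + x*o) - 369 = (-32*x + o*x) - 369 = -369 - 32*x + o*x)
1/(1/(648698 - 947506) + h(-298, r)) = 1/(1/(648698 - 947506) + (-369 - 32*(-298) + 108*(-298))) = 1/(1/(-298808) + (-369 + 9536 - 32184)) = 1/(-1/298808 - 23017) = 1/(-6877663737/298808) = -298808/6877663737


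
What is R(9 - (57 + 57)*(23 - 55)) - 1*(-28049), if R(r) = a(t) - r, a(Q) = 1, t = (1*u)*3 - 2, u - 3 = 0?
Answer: 24393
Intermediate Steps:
u = 3 (u = 3 + 0 = 3)
t = 7 (t = (1*3)*3 - 2 = 3*3 - 2 = 9 - 2 = 7)
R(r) = 1 - r
R(9 - (57 + 57)*(23 - 55)) - 1*(-28049) = (1 - (9 - (57 + 57)*(23 - 55))) - 1*(-28049) = (1 - (9 - 114*(-32))) + 28049 = (1 - (9 - 1*(-3648))) + 28049 = (1 - (9 + 3648)) + 28049 = (1 - 1*3657) + 28049 = (1 - 3657) + 28049 = -3656 + 28049 = 24393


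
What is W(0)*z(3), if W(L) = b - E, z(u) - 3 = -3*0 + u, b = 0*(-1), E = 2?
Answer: -12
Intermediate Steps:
b = 0
z(u) = 3 + u (z(u) = 3 + (-3*0 + u) = 3 + (0 + u) = 3 + u)
W(L) = -2 (W(L) = 0 - 1*2 = 0 - 2 = -2)
W(0)*z(3) = -2*(3 + 3) = -2*6 = -12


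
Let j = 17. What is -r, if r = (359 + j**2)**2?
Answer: -419904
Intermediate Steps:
r = 419904 (r = (359 + 17**2)**2 = (359 + 289)**2 = 648**2 = 419904)
-r = -1*419904 = -419904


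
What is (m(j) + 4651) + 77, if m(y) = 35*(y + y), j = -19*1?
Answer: 3398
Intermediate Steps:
j = -19
m(y) = 70*y (m(y) = 35*(2*y) = 70*y)
(m(j) + 4651) + 77 = (70*(-19) + 4651) + 77 = (-1330 + 4651) + 77 = 3321 + 77 = 3398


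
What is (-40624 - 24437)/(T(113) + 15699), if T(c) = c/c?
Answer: -65061/15700 ≈ -4.1440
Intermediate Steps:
T(c) = 1
(-40624 - 24437)/(T(113) + 15699) = (-40624 - 24437)/(1 + 15699) = -65061/15700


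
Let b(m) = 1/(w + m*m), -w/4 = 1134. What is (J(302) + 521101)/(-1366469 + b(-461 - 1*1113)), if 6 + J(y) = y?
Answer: -1289383497180/3379195848859 ≈ -0.38157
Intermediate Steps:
w = -4536 (w = -4*1134 = -4536)
J(y) = -6 + y
b(m) = 1/(-4536 + m**2) (b(m) = 1/(-4536 + m*m) = 1/(-4536 + m**2))
(J(302) + 521101)/(-1366469 + b(-461 - 1*1113)) = ((-6 + 302) + 521101)/(-1366469 + 1/(-4536 + (-461 - 1*1113)**2)) = (296 + 521101)/(-1366469 + 1/(-4536 + (-461 - 1113)**2)) = 521397/(-1366469 + 1/(-4536 + (-1574)**2)) = 521397/(-1366469 + 1/(-4536 + 2477476)) = 521397/(-1366469 + 1/2472940) = 521397/(-3379195848859/2472940) = 521397*(-2472940/3379195848859) = -1289383497180/3379195848859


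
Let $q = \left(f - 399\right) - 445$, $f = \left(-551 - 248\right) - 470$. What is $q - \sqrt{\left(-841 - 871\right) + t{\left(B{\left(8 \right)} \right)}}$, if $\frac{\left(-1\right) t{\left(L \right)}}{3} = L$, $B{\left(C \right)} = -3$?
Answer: $-2113 - i \sqrt{1703} \approx -2113.0 - 41.267 i$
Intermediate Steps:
$f = -1269$ ($f = -799 - 470 = -1269$)
$q = -2113$ ($q = \left(-1269 - 399\right) - 445 = -1668 - 445 = -2113$)
$t{\left(L \right)} = - 3 L$
$q - \sqrt{\left(-841 - 871\right) + t{\left(B{\left(8 \right)} \right)}} = -2113 - \sqrt{\left(-841 - 871\right) - -9} = -2113 - \sqrt{-1712 + 9} = -2113 - \sqrt{-1703} = -2113 - i \sqrt{1703}$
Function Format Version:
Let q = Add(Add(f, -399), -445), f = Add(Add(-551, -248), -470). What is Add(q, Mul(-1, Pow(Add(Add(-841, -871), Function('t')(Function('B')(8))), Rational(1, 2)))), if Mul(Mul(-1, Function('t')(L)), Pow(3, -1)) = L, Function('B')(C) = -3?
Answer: Add(-2113, Mul(-1, I, Pow(1703, Rational(1, 2)))) ≈ Add(-2113.0, Mul(-41.267, I))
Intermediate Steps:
f = -1269 (f = Add(-799, -470) = -1269)
q = -2113 (q = Add(Add(-1269, -399), -445) = Add(-1668, -445) = -2113)
Function('t')(L) = Mul(-3, L)
Add(q, Mul(-1, Pow(Add(Add(-841, -871), Function('t')(Function('B')(8))), Rational(1, 2)))) = Add(-2113, Mul(-1, Pow(Add(Add(-841, -871), Mul(-3, -3)), Rational(1, 2)))) = Add(-2113, Mul(-1, Pow(Add(-1712, 9), Rational(1, 2)))) = Add(-2113, Mul(-1, Pow(-1703, Rational(1, 2)))) = Add(-2113, Mul(-1, Mul(I, Pow(1703, Rational(1, 2))))) = Add(-2113, Mul(-1, I, Pow(1703, Rational(1, 2))))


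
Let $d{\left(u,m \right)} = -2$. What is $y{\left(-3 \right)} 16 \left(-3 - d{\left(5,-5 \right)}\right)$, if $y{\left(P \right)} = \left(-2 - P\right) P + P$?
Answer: $96$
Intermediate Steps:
$y{\left(P \right)} = P + P \left(-2 - P\right)$ ($y{\left(P \right)} = P \left(-2 - P\right) + P = P + P \left(-2 - P\right)$)
$y{\left(-3 \right)} 16 \left(-3 - d{\left(5,-5 \right)}\right) = \left(-1\right) \left(-3\right) \left(1 - 3\right) 16 \left(-3 - -2\right) = \left(-1\right) \left(-3\right) \left(-2\right) 16 \left(-3 + 2\right) = \left(-6\right) 16 \left(-1\right) = \left(-96\right) \left(-1\right) = 96$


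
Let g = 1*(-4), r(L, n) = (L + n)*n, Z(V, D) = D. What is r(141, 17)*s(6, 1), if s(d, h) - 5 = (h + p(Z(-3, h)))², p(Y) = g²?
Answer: 789684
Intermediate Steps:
r(L, n) = n*(L + n)
g = -4
p(Y) = 16 (p(Y) = (-4)² = 16)
s(d, h) = 5 + (16 + h)² (s(d, h) = 5 + (h + 16)² = 5 + (16 + h)²)
r(141, 17)*s(6, 1) = (17*(141 + 17))*(5 + (16 + 1)²) = (17*158)*(5 + 17²) = 2686*(5 + 289) = 2686*294 = 789684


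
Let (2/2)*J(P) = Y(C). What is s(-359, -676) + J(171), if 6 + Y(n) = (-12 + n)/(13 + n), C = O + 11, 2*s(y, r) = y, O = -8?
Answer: -2977/16 ≈ -186.06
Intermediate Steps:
s(y, r) = y/2
C = 3 (C = -8 + 11 = 3)
Y(n) = -6 + (-12 + n)/(13 + n)
J(P) = -105/16 (J(P) = 5*(-18 - 1*3)/(13 + 3) = 5*(-18 - 3)/16 = 5*(1/16)*(-21) = -105/16)
s(-359, -676) + J(171) = (½)*(-359) - 105/16 = -359/2 - 105/16 = -2977/16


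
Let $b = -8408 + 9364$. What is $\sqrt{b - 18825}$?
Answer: $i \sqrt{17869} \approx 133.68 i$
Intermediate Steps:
$b = 956$
$\sqrt{b - 18825} = \sqrt{956 - 18825} = \sqrt{-17869} = i \sqrt{17869}$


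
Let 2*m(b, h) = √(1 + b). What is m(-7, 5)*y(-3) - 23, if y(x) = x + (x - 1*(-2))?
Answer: -23 - 2*I*√6 ≈ -23.0 - 4.899*I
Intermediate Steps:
m(b, h) = √(1 + b)/2
y(x) = 2 + 2*x (y(x) = x + (x + 2) = x + (2 + x) = 2 + 2*x)
m(-7, 5)*y(-3) - 23 = (√(1 - 7)/2)*(2 + 2*(-3)) - 23 = (√(-6)/2)*(2 - 6) - 23 = ((I*√6)/2)*(-4) - 23 = (I*√6/2)*(-4) - 23 = -2*I*√6 - 23 = -23 - 2*I*√6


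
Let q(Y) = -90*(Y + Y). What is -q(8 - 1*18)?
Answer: -1800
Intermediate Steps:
q(Y) = -180*Y
-q(8 - 1*18) = -(-180)*(8 - 1*18) = -(-180)*(8 - 18) = -(-180)*(-10) = -1*1800 = -1800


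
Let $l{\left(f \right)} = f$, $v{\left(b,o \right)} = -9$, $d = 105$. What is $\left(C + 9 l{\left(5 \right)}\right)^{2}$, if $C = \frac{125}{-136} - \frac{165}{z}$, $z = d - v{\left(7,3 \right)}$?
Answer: $\frac{12136327225}{6677056} \approx 1817.6$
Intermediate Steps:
$z = 114$ ($z = 105 - -9 = 105 + 9 = 114$)
$C = - \frac{6115}{2584}$ ($C = \frac{125}{-136} - \frac{165}{114} = 125 \left(- \frac{1}{136}\right) - \frac{55}{38} = - \frac{125}{136} - \frac{55}{38} = - \frac{6115}{2584} \approx -2.3665$)
$\left(C + 9 l{\left(5 \right)}\right)^{2} = \left(- \frac{6115}{2584} + 9 \cdot 5\right)^{2} = \left(- \frac{6115}{2584} + 45\right)^{2} = \left(\frac{110165}{2584}\right)^{2} = \frac{12136327225}{6677056}$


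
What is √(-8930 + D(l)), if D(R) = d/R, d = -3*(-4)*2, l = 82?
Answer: I*√15010838/41 ≈ 94.497*I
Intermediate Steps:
d = 24 (d = 12*2 = 24)
D(R) = 24/R
√(-8930 + D(l)) = √(-8930 + 24/82) = √(-8930 + 24*(1/82)) = √(-8930 + 12/41) = √(-366118/41) = I*√15010838/41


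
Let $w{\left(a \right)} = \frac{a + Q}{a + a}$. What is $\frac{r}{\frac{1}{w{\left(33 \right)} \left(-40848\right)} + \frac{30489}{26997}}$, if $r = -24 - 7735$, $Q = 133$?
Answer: $- \frac{78909199704848}{11485391875} \approx -6870.4$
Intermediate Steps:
$w{\left(a \right)} = \frac{133 + a}{2 a}$ ($w{\left(a \right)} = \frac{a + 133}{a + a} = \frac{133 + a}{2 a}$)
$r = -7759$ ($r = -24 - 7735 = -7759$)
$\frac{r}{\frac{1}{w{\left(33 \right)} \left(-40848\right)} + \frac{30489}{26997}} = - \frac{7759}{\frac{1}{\frac{133 + 33}{2 \cdot 33} \left(-40848\right)} + \frac{30489}{26997}} = - \frac{7759}{\frac{1}{\frac{1}{2} \cdot \frac{1}{33} \cdot 166} \left(- \frac{1}{40848}\right) + 30489 \cdot \frac{1}{26997}} = - \frac{7759}{\frac{1}{\frac{83}{33}} \left(- \frac{1}{40848}\right) + \frac{10163}{8999}} = - \frac{7759}{\frac{33}{83} \left(- \frac{1}{40848}\right) + \frac{10163}{8999}} = - \frac{7759}{- \frac{11}{1130128} + \frac{10163}{8999}} = - \frac{7759}{\frac{11485391875}{10170021872}} = \left(-7759\right) \frac{10170021872}{11485391875} = - \frac{78909199704848}{11485391875}$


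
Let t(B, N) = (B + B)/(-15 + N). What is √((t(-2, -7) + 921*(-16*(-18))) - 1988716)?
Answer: I*√208539606/11 ≈ 1312.8*I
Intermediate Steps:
t(B, N) = 2*B/(-15 + N) (t(B, N) = (2*B)/(-15 + N) = 2*B/(-15 + N))
√((t(-2, -7) + 921*(-16*(-18))) - 1988716) = √((2*(-2)/(-15 - 7) + 921*(-16*(-18))) - 1988716) = √((2*(-2)/(-22) + 921*288) - 1988716) = √((2*(-2)*(-1/22) + 265248) - 1988716) = √((2/11 + 265248) - 1988716) = √(2917730/11 - 1988716) = √(-18958146/11) = I*√208539606/11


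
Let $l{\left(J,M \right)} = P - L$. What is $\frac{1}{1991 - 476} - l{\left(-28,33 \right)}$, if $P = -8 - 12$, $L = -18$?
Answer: $\frac{3031}{1515} \approx 2.0007$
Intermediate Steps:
$P = -20$
$l{\left(J,M \right)} = -2$ ($l{\left(J,M \right)} = -20 - -18 = -20 + 18 = -2$)
$\frac{1}{1991 - 476} - l{\left(-28,33 \right)} = \frac{1}{1991 - 476} - -2 = \frac{1}{1515} + 2 = \frac{3031}{1515}$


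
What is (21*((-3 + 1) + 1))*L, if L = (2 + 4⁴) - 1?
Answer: -5397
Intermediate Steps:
L = 257 (L = (2 + 256) - 1 = 258 - 1 = 257)
(21*((-3 + 1) + 1))*L = (21*((-3 + 1) + 1))*257 = (21*(-2 + 1))*257 = (21*(-1))*257 = -21*257 = -5397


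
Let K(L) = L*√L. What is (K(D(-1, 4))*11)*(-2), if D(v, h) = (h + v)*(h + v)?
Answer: -594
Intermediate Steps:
D(v, h) = (h + v)²
K(L) = L^(3/2)
(K(D(-1, 4))*11)*(-2) = (((4 - 1)²)^(3/2)*11)*(-2) = ((3²)^(3/2)*11)*(-2) = (9^(3/2)*11)*(-2) = (27*11)*(-2) = 297*(-2) = -594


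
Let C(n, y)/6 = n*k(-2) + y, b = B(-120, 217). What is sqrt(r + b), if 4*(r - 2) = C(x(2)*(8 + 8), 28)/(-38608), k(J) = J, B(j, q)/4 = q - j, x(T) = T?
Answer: 3*sqrt(13974180078)/9652 ≈ 36.742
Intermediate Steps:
B(j, q) = -4*j + 4*q (B(j, q) = 4*(q - j) = -4*j + 4*q)
b = 1348 (b = -4*(-120) + 4*217 = 480 + 868 = 1348)
C(n, y) = -12*n + 6*y (C(n, y) = 6*(n*(-2) + y) = 6*(-2*n + y) = 6*(y - 2*n) = -12*n + 6*y)
r = 38635/19304 (r = 2 + ((-24*(8 + 8) + 6*28)/(-38608))/4 = 2 + ((-24*16 + 168)*(-1/38608))/4 = 2 + ((-12*32 + 168)*(-1/38608))/4 = 2 + ((-384 + 168)*(-1/38608))/4 = 2 + (-216*(-1/38608))/4 = 2 + (1/4)*(27/4826) = 2 + 27/19304 = 38635/19304 ≈ 2.0014)
sqrt(r + b) = sqrt(38635/19304 + 1348) = sqrt(26060427/19304) = 3*sqrt(13974180078)/9652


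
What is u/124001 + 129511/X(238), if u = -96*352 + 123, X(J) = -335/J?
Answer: -57047324399/620005 ≈ -92011.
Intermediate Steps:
u = -33669 (u = -33792 + 123 = -33669)
u/124001 + 129511/X(238) = -33669/124001 + 129511/((-335/238)) = -33669*1/124001 + 129511/((-335*1/238)) = -33669/124001 + 129511/(-335/238) = -33669/124001 + 129511*(-238/335) = -33669/124001 - 460054/5 = -57047324399/620005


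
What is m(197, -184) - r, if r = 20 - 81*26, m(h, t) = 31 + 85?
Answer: 2202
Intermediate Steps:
m(h, t) = 116
r = -2086 (r = 20 - 2106 = -2086)
m(197, -184) - r = 116 - 1*(-2086) = 116 + 2086 = 2202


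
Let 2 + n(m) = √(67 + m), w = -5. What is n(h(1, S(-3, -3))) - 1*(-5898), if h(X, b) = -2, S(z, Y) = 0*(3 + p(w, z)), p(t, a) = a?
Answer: 5896 + √65 ≈ 5904.1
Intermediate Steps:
S(z, Y) = 0 (S(z, Y) = 0*(3 + z) = 0)
n(m) = -2 + √(67 + m)
n(h(1, S(-3, -3))) - 1*(-5898) = (-2 + √(67 - 2)) - 1*(-5898) = (-2 + √65) + 5898 = 5896 + √65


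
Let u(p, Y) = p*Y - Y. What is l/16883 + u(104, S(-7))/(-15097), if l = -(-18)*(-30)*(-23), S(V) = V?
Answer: 199677383/254882651 ≈ 0.78341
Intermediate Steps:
u(p, Y) = -Y + Y*p (u(p, Y) = Y*p - Y = -Y + Y*p)
l = 12420 (l = -18*30*(-23) = -540*(-23) = 12420)
l/16883 + u(104, S(-7))/(-15097) = 12420/16883 - 7*(-1 + 104)/(-15097) = 12420*(1/16883) - 7*103*(-1/15097) = 12420/16883 - 721*(-1/15097) = 12420/16883 + 721/15097 = 199677383/254882651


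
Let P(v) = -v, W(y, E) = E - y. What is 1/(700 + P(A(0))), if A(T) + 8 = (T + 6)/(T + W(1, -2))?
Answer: 1/710 ≈ 0.0014085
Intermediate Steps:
A(T) = -8 + (6 + T)/(-3 + T) (A(T) = -8 + (T + 6)/(T + (-2 - 1*1)) = -8 + (6 + T)/(T + (-2 - 1)) = -8 + (6 + T)/(T - 3) = -8 + (6 + T)/(-3 + T))
1/(700 + P(A(0))) = 1/(700 - (30 - 7*0)/(-3 + 0)) = 1/(700 - (30 + 0)/(-3)) = 1/(700 - (-1)*30/3) = 1/(700 - 1*(-10)) = 1/(700 + 10) = 1/710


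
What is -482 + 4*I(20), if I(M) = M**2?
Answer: 1118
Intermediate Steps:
-482 + 4*I(20) = -482 + 4*20**2 = -482 + 4*400 = -482 + 1600 = 1118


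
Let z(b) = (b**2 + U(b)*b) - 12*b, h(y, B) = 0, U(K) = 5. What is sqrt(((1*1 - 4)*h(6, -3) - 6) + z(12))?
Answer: 3*sqrt(6) ≈ 7.3485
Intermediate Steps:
z(b) = b**2 - 7*b (z(b) = (b**2 + 5*b) - 12*b = b**2 - 7*b)
sqrt(((1*1 - 4)*h(6, -3) - 6) + z(12)) = sqrt(((1*1 - 4)*0 - 6) + 12*(-7 + 12)) = sqrt(((1 - 4)*0 - 6) + 12*5) = sqrt((-3*0 - 6) + 60) = sqrt((0 - 6) + 60) = sqrt(-6 + 60) = sqrt(54) = 3*sqrt(6)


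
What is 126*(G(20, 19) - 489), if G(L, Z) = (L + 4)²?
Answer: 10962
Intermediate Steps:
G(L, Z) = (4 + L)²
126*(G(20, 19) - 489) = 126*((4 + 20)² - 489) = 126*(24² - 489) = 126*(576 - 489) = 126*87 = 10962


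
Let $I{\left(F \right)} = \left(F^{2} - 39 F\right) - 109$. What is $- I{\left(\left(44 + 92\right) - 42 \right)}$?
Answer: $-5061$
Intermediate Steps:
$I{\left(F \right)} = -109 + F^{2} - 39 F$
$- I{\left(\left(44 + 92\right) - 42 \right)} = - (-109 + \left(\left(44 + 92\right) - 42\right)^{2} - 39 \left(\left(44 + 92\right) - 42\right)) = - (-109 + \left(136 - 42\right)^{2} - 39 \left(136 - 42\right)) = - (-109 + 94^{2} - 3666) = - (-109 + 8836 - 3666) = \left(-1\right) 5061 = -5061$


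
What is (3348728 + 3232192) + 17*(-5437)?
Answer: 6488491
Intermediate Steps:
(3348728 + 3232192) + 17*(-5437) = 6580920 - 92429 = 6488491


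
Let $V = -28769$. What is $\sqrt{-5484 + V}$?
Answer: $i \sqrt{34253} \approx 185.08 i$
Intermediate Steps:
$\sqrt{-5484 + V} = \sqrt{-5484 - 28769} = \sqrt{-34253} = i \sqrt{34253}$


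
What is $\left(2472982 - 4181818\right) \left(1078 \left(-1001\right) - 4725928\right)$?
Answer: $9919803233016$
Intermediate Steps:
$\left(2472982 - 4181818\right) \left(1078 \left(-1001\right) - 4725928\right) = - 1708836 \left(-1079078 - 4725928\right) = \left(-1708836\right) \left(-5805006\right) = 9919803233016$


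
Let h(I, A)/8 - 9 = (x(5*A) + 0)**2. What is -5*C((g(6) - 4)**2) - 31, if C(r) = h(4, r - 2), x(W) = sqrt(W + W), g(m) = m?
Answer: -1191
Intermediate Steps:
x(W) = sqrt(2)*sqrt(W) (x(W) = sqrt(2*W) = sqrt(2)*sqrt(W))
h(I, A) = 72 + 80*A (h(I, A) = 72 + 8*(sqrt(2)*sqrt(5*A) + 0)**2 = 72 + 8*(sqrt(2)*(sqrt(5)*sqrt(A)) + 0)**2 = 72 + 8*(sqrt(10)*sqrt(A) + 0)**2 = 72 + 8*(sqrt(10)*sqrt(A))**2 = 72 + 8*(10*A) = 72 + 80*A)
C(r) = -88 + 80*r (C(r) = 72 + 80*(r - 2) = 72 + 80*(-2 + r) = 72 + (-160 + 80*r) = -88 + 80*r)
-5*C((g(6) - 4)**2) - 31 = -5*(-88 + 80*(6 - 4)**2) - 31 = -5*(-88 + 80*2**2) - 31 = -5*(-88 + 80*4) - 31 = -5*(-88 + 320) - 31 = -5*232 - 31 = -1160 - 31 = -1191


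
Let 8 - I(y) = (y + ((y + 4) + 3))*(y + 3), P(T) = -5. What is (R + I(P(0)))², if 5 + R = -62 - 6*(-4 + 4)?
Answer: 4225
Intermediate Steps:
R = -67 (R = -5 + (-62 - 6*(-4 + 4)) = -5 + (-62 - 6*0) = -5 + (-62 - 1*0) = -5 + (-62 + 0) = -5 - 62 = -67)
I(y) = 8 - (3 + y)*(7 + 2*y) (I(y) = 8 - (y + ((y + 4) + 3))*(y + 3) = 8 - (y + ((4 + y) + 3))*(3 + y) = 8 - (y + (7 + y))*(3 + y) = 8 - (7 + 2*y)*(3 + y) = 8 - (3 + y)*(7 + 2*y))
(R + I(P(0)))² = (-67 + (-13 - 13*(-5) - 2*(-5)²))² = (-67 + (-13 + 65 - 2*25))² = (-67 + (-13 + 65 - 50))² = (-67 + 2)² = (-65)² = 4225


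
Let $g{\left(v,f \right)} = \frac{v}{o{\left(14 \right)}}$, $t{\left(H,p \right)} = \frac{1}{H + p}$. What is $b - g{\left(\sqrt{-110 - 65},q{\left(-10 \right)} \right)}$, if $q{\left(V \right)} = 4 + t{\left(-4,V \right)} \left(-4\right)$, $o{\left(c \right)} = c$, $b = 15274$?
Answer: $15274 - \frac{5 i \sqrt{7}}{14} \approx 15274.0 - 0.94491 i$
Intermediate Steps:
$q{\left(V \right)} = 4 - \frac{4}{-4 + V}$ ($q{\left(V \right)} = 4 + \frac{1}{-4 + V} \left(-4\right) = 4 - \frac{4}{-4 + V}$)
$g{\left(v,f \right)} = \frac{v}{14}$
$b - g{\left(\sqrt{-110 - 65},q{\left(-10 \right)} \right)} = 15274 - \frac{\sqrt{-110 - 65}}{14} = 15274 - \frac{\sqrt{-175}}{14} = 15274 - \frac{5 i \sqrt{7}}{14}$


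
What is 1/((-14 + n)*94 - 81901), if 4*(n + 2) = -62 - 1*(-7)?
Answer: -2/169395 ≈ -1.1807e-5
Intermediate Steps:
n = -63/4 (n = -2 + (-62 - 1*(-7))/4 = -2 + (-62 + 7)/4 = -2 + (¼)*(-55) = -2 - 55/4 = -63/4 ≈ -15.750)
1/((-14 + n)*94 - 81901) = 1/((-14 - 63/4)*94 - 81901) = 1/(-119/4*94 - 81901) = 1/(-5593/2 - 81901) = 1/(-169395/2) = -2/169395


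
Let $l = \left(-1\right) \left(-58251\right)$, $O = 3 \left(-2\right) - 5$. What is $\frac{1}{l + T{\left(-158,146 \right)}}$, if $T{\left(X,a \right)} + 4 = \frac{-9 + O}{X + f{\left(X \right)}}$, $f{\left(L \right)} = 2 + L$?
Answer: $\frac{157}{9144789} \approx 1.7168 \cdot 10^{-5}$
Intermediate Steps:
$O = -11$ ($O = -6 - 5 = -11$)
$l = 58251$
$T{\left(X,a \right)} = -4 - \frac{20}{2 + 2 X}$ ($T{\left(X,a \right)} = -4 + \frac{-9 - 11}{X + \left(2 + X\right)} = -4 - \frac{20}{2 + 2 X}$)
$\frac{1}{l + T{\left(-158,146 \right)}} = \frac{1}{58251 + \frac{2 \left(-7 - -316\right)}{1 - 158}} = \frac{1}{58251 + \frac{2 \left(-7 + 316\right)}{-157}} = \frac{1}{58251 + 2 \left(- \frac{1}{157}\right) 309} = \frac{1}{58251 - \frac{618}{157}} = \frac{1}{\frac{9144789}{157}} = \frac{157}{9144789}$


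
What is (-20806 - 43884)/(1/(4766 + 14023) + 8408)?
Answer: -1215460410/157977913 ≈ -7.6939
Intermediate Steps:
(-20806 - 43884)/(1/(4766 + 14023) + 8408) = -64690/(1/18789 + 8408) = -64690/157977913/18789 = -64690*18789/157977913 = -1215460410/157977913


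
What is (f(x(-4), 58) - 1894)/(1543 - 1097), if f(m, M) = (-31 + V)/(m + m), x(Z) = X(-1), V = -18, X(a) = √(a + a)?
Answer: -947/223 + 49*I*√2/1784 ≈ -4.2466 + 0.038843*I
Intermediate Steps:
X(a) = √2*√a (X(a) = √(2*a) = √2*√a)
x(Z) = I*√2 (x(Z) = √2*√(-1) = √2*I = I*√2)
f(m, M) = -49/(2*m) (f(m, M) = (-31 - 18)/(m + m) = -49*1/(2*m) = -49/(2*m))
(f(x(-4), 58) - 1894)/(1543 - 1097) = (-49*(-I*√2/2)/2 - 1894)/(1543 - 1097) = (-(-49)*I*√2/4 - 1894)/446 = (49*I*√2/4 - 1894)*(1/446) = (-1894 + 49*I*√2/4)*(1/446) = -947/223 + 49*I*√2/1784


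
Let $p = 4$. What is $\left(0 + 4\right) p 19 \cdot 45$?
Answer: $13680$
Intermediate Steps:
$\left(0 + 4\right) p 19 \cdot 45 = \left(0 + 4\right) 4 \cdot 19 \cdot 45 = 4 \cdot 4 \cdot 19 \cdot 45 = 16 \cdot 19 \cdot 45 = 304 \cdot 45 = 13680$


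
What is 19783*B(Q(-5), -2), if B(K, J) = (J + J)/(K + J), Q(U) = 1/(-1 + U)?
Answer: 474792/13 ≈ 36522.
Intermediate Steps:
B(K, J) = 2*J/(J + K) (B(K, J) = (2*J)/(J + K) = 2*J/(J + K))
19783*B(Q(-5), -2) = 19783*(2*(-2)/(-2 + 1/(-1 - 5))) = 19783*(2*(-2)/(-2 + 1/(-6))) = 19783*(2*(-2)/(-2 - 1/6)) = 19783*(2*(-2)/(-13/6)) = 19783*(2*(-2)*(-6/13)) = 19783*(24/13) = 474792/13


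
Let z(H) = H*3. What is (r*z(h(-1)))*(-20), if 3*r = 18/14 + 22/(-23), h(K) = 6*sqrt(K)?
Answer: -6360*I/161 ≈ -39.503*I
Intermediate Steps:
z(H) = 3*H
r = 53/483 (r = (18/14 + 22/(-23))/3 = (18*(1/14) + 22*(-1/23))/3 = (9/7 - 22/23)/3 = (1/3)*(53/161) = 53/483 ≈ 0.10973)
(r*z(h(-1)))*(-20) = (53*(3*(6*sqrt(-1)))/483)*(-20) = (53*(3*(6*I))/483)*(-20) = (53*(18*I)/483)*(-20) = (318*I/161)*(-20) = -6360*I/161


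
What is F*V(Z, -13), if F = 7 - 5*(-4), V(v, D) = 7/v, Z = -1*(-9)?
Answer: 21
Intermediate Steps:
Z = 9
F = 27 (F = 7 + 20 = 27)
F*V(Z, -13) = 27*(7/9) = 21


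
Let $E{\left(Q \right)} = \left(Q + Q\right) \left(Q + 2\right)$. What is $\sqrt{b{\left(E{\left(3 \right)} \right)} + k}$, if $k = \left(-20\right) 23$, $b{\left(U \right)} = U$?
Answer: $i \sqrt{430} \approx 20.736 i$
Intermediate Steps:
$E{\left(Q \right)} = 2 Q \left(2 + Q\right)$
$k = -460$
$\sqrt{b{\left(E{\left(3 \right)} \right)} + k} = \sqrt{2 \cdot 3 \left(2 + 3\right) - 460} = \sqrt{2 \cdot 3 \cdot 5 - 460} = \sqrt{30 - 460} = \sqrt{-430} = i \sqrt{430}$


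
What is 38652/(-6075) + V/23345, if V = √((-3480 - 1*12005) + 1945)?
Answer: -12884/2025 + 2*I*√3385/23345 ≈ -6.3625 + 0.0049844*I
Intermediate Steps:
V = 2*I*√3385 (V = √((-3480 - 12005) + 1945) = √(-15485 + 1945) = √(-13540) = 2*I*√3385 ≈ 116.36*I)
38652/(-6075) + V/23345 = 38652/(-6075) + (2*I*√3385)/23345 = 38652*(-1/6075) + (2*I*√3385)*(1/23345) = -12884/2025 + 2*I*√3385/23345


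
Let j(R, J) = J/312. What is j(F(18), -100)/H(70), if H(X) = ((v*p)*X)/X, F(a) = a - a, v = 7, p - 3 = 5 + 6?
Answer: -25/7644 ≈ -0.0032705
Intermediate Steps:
p = 14 (p = 3 + (5 + 6) = 3 + 11 = 14)
F(a) = 0
H(X) = 98 (H(X) = ((7*14)*X)/X = (98*X)/X = 98)
j(R, J) = J/312 (j(R, J) = J*(1/312) = J/312)
j(F(18), -100)/H(70) = ((1/312)*(-100))/98 = -25/78*1/98 = -25/7644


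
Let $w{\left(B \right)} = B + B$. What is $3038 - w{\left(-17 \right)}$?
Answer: $3072$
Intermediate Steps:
$w{\left(B \right)} = 2 B$
$3038 - w{\left(-17 \right)} = 3038 - 2 \left(-17\right) = 3038 - -34 = 3038 + 34 = 3072$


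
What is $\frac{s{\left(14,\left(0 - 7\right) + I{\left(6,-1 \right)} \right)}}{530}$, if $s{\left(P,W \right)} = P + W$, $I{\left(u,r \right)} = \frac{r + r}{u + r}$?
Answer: $\frac{33}{2650} \approx 0.012453$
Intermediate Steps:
$I{\left(u,r \right)} = \frac{2 r}{r + u}$
$\frac{s{\left(14,\left(0 - 7\right) + I{\left(6,-1 \right)} \right)}}{530} = \frac{14 + \left(\left(0 - 7\right) + 2 \left(-1\right) \frac{1}{-1 + 6}\right)}{530} = \left(14 - \left(7 + \frac{2}{5}\right)\right) \frac{1}{530} = \left(14 - \left(7 + 2 \cdot \frac{1}{5}\right)\right) \frac{1}{530} = \left(14 - \frac{37}{5}\right) \frac{1}{530} = \frac{33}{5} \cdot \frac{1}{530} = \frac{33}{2650}$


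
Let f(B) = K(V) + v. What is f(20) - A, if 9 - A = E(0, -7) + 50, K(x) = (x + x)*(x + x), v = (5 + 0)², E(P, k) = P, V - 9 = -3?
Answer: 210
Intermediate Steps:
V = 6 (V = 9 - 3 = 6)
v = 25 (v = 5² = 25)
K(x) = 4*x² (K(x) = (2*x)*(2*x) = 4*x²)
A = -41 (A = 9 - (0 + 50) = 9 - 1*50 = 9 - 50 = -41)
f(B) = 169 (f(B) = 4*6² + 25 = 4*36 + 25 = 144 + 25 = 169)
f(20) - A = 169 - 1*(-41) = 169 + 41 = 210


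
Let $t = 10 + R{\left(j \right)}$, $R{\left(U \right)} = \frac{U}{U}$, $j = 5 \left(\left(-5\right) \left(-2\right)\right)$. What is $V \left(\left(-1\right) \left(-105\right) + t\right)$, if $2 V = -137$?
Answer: $-7946$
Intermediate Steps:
$j = 50$ ($j = 5 \cdot 10 = 50$)
$R{\left(U \right)} = 1$
$V = - \frac{137}{2}$ ($V = \frac{1}{2} \left(-137\right) = - \frac{137}{2} \approx -68.5$)
$t = 11$ ($t = 10 + 1 = 11$)
$V \left(\left(-1\right) \left(-105\right) + t\right) = - \frac{137 \left(\left(-1\right) \left(-105\right) + 11\right)}{2} = - \frac{137 \left(105 + 11\right)}{2} = \left(- \frac{137}{2}\right) 116 = -7946$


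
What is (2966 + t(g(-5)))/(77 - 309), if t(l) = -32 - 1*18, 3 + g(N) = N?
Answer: -729/58 ≈ -12.569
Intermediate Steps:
g(N) = -3 + N
t(l) = -50 (t(l) = -32 - 18 = -50)
(2966 + t(g(-5)))/(77 - 309) = (2966 - 50)/(77 - 309) = 2916/(-232) = 2916*(-1/232) = -729/58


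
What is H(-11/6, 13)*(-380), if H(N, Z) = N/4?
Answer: 1045/6 ≈ 174.17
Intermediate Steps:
H(N, Z) = N/4 (H(N, Z) = N*(¼) = N/4)
H(-11/6, 13)*(-380) = ((-11/6)/4)*(-380) = ((-11*⅙)/4)*(-380) = ((¼)*(-11/6))*(-380) = -11/24*(-380) = 1045/6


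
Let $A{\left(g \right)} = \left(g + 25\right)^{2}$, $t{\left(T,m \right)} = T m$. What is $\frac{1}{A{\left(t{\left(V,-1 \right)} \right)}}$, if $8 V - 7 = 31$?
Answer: $\frac{16}{6561} \approx 0.0024387$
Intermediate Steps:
$V = \frac{19}{4}$ ($V = \frac{7}{8} + \frac{1}{8} \cdot 31 = \frac{7}{8} + \frac{31}{8} = \frac{19}{4} \approx 4.75$)
$A{\left(g \right)} = \left(25 + g\right)^{2}$
$\frac{1}{A{\left(t{\left(V,-1 \right)} \right)}} = \frac{1}{\left(25 + \frac{19}{4} \left(-1\right)\right)^{2}} = \frac{1}{\left(25 - \frac{19}{4}\right)^{2}} = \frac{1}{\left(\frac{81}{4}\right)^{2}} = \frac{1}{\frac{6561}{16}} = \frac{16}{6561}$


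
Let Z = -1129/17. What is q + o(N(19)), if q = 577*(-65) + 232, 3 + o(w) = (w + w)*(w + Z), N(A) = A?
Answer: -664320/17 ≈ -39078.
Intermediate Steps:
Z = -1129/17 (Z = -1129*1/17 = -1129/17 ≈ -66.412)
o(w) = -3 + 2*w*(-1129/17 + w) (o(w) = -3 + (w + w)*(w - 1129/17) = -3 + (2*w)*(-1129/17 + w) = -3 + 2*w*(-1129/17 + w))
q = -37273 (q = -37505 + 232 = -37273)
q + o(N(19)) = -37273 + (-3 + 2*19² - 2258/17*19) = -37273 + (-3 + 2*361 - 42902/17) = -37273 + (-3 + 722 - 42902/17) = -37273 - 30679/17 = -664320/17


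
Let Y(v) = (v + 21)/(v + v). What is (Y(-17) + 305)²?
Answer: 26863489/289 ≈ 92953.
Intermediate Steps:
Y(v) = (21 + v)/(2*v) (Y(v) = (21 + v)/((2*v)) = (21 + v)*(1/(2*v)) = (21 + v)/(2*v))
(Y(-17) + 305)² = ((½)*(21 - 17)/(-17) + 305)² = ((½)*(-1/17)*4 + 305)² = (-2/17 + 305)² = (5183/17)² = 26863489/289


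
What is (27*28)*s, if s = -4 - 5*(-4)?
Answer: 12096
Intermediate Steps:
s = 16 (s = -4 + 20 = 16)
(27*28)*s = (27*28)*16 = 756*16 = 12096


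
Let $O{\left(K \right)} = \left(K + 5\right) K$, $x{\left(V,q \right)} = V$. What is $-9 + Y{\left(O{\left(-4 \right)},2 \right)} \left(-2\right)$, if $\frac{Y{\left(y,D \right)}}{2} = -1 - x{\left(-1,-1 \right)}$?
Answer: $-9$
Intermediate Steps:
$O{\left(K \right)} = K \left(5 + K\right)$ ($O{\left(K \right)} = \left(5 + K\right) K = K \left(5 + K\right)$)
$Y{\left(y,D \right)} = 0$ ($Y{\left(y,D \right)} = 2 \left(-1 - -1\right) = 2 \left(-1 + 1\right) = 2 \cdot 0 = 0$)
$-9 + Y{\left(O{\left(-4 \right)},2 \right)} \left(-2\right) = -9 + 0 \left(-2\right) = -9 + 0 = -9$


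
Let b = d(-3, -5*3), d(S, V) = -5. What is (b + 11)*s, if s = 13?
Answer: 78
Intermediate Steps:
b = -5
(b + 11)*s = (-5 + 11)*13 = 6*13 = 78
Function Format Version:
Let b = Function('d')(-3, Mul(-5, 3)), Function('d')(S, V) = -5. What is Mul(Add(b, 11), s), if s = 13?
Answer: 78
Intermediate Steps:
b = -5
Mul(Add(b, 11), s) = Mul(Add(-5, 11), 13) = Mul(6, 13) = 78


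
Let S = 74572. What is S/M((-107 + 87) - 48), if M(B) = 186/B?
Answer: -2535448/93 ≈ -27263.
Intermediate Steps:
S/M((-107 + 87) - 48) = 74572/((186/((-107 + 87) - 48))) = 74572/((186/(-20 - 48))) = 74572/((186/(-68))) = 74572/((186*(-1/68))) = 74572/(-93/34) = 74572*(-34/93) = -2535448/93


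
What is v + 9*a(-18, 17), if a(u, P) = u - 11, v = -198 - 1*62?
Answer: -521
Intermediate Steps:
v = -260 (v = -198 - 62 = -260)
a(u, P) = -11 + u
v + 9*a(-18, 17) = -260 + 9*(-11 - 18) = -260 + 9*(-29) = -260 - 261 = -521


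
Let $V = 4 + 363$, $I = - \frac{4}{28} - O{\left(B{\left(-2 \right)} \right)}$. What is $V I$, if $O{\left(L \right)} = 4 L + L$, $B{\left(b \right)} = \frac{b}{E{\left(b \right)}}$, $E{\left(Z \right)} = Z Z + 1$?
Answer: $\frac{4771}{7} \approx 681.57$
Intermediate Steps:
$E{\left(Z \right)} = 1 + Z^{2}$ ($E{\left(Z \right)} = Z^{2} + 1 = 1 + Z^{2}$)
$B{\left(b \right)} = \frac{b}{1 + b^{2}}$
$O{\left(L \right)} = 5 L$
$I = \frac{13}{7}$ ($I = - \frac{4}{28} - 5 \left(- \frac{2}{1 + \left(-2\right)^{2}}\right) = \left(-4\right) \frac{1}{28} - 5 \left(- \frac{2}{1 + 4}\right) = - \frac{1}{7} - 5 \left(- \frac{2}{5}\right) = - \frac{1}{7} - -2 = - \frac{1}{7} + 2 = \frac{13}{7} \approx 1.8571$)
$V = 367$
$V I = 367 \cdot \frac{13}{7} = \frac{4771}{7}$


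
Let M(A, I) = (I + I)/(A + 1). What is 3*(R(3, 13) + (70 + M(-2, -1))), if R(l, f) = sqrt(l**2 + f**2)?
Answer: 216 + 3*sqrt(178) ≈ 256.02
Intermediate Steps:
M(A, I) = 2*I/(1 + A) (M(A, I) = (2*I)/(1 + A) = 2*I/(1 + A))
R(l, f) = sqrt(f**2 + l**2)
3*(R(3, 13) + (70 + M(-2, -1))) = 3*(sqrt(13**2 + 3**2) + (70 + 2*(-1)/(1 - 2))) = 3*(sqrt(169 + 9) + (70 + 2*(-1)/(-1))) = 3*(sqrt(178) + (70 + 2*(-1)*(-1))) = 3*(sqrt(178) + (70 + 2)) = 3*(sqrt(178) + 72) = 3*(72 + sqrt(178)) = 216 + 3*sqrt(178)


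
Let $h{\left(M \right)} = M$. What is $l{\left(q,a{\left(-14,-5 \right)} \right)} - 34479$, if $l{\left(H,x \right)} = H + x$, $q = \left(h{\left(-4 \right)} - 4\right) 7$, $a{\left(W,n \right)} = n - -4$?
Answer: $-34536$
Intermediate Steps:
$a{\left(W,n \right)} = 4 + n$ ($a{\left(W,n \right)} = n + 4 = 4 + n$)
$q = -56$ ($q = \left(-4 - 4\right) 7 = \left(-8\right) 7 = -56$)
$l{\left(q,a{\left(-14,-5 \right)} \right)} - 34479 = \left(-56 + \left(4 - 5\right)\right) - 34479 = \left(-56 - 1\right) - 34479 = -57 - 34479 = -34536$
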